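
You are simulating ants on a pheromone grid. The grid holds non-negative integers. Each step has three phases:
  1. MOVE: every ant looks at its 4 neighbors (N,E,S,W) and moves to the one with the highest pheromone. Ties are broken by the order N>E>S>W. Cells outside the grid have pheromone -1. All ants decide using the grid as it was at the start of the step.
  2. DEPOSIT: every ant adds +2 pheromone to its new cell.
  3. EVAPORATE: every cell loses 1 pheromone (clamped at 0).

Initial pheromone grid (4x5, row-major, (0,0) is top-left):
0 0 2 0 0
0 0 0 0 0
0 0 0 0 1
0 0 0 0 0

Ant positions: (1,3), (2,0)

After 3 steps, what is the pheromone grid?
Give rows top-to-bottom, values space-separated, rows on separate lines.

After step 1: ants at (0,3),(1,0)
  0 0 1 1 0
  1 0 0 0 0
  0 0 0 0 0
  0 0 0 0 0
After step 2: ants at (0,2),(0,0)
  1 0 2 0 0
  0 0 0 0 0
  0 0 0 0 0
  0 0 0 0 0
After step 3: ants at (0,3),(0,1)
  0 1 1 1 0
  0 0 0 0 0
  0 0 0 0 0
  0 0 0 0 0

0 1 1 1 0
0 0 0 0 0
0 0 0 0 0
0 0 0 0 0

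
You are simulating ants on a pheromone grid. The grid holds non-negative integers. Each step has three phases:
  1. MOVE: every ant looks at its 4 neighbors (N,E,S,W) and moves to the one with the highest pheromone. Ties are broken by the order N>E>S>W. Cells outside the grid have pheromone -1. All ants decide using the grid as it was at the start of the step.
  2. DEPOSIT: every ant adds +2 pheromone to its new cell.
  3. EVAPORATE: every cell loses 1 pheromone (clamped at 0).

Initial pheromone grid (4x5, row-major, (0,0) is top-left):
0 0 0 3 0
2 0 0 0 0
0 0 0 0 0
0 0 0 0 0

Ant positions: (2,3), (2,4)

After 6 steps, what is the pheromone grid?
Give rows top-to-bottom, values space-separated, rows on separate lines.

After step 1: ants at (1,3),(1,4)
  0 0 0 2 0
  1 0 0 1 1
  0 0 0 0 0
  0 0 0 0 0
After step 2: ants at (0,3),(1,3)
  0 0 0 3 0
  0 0 0 2 0
  0 0 0 0 0
  0 0 0 0 0
After step 3: ants at (1,3),(0,3)
  0 0 0 4 0
  0 0 0 3 0
  0 0 0 0 0
  0 0 0 0 0
After step 4: ants at (0,3),(1,3)
  0 0 0 5 0
  0 0 0 4 0
  0 0 0 0 0
  0 0 0 0 0
After step 5: ants at (1,3),(0,3)
  0 0 0 6 0
  0 0 0 5 0
  0 0 0 0 0
  0 0 0 0 0
After step 6: ants at (0,3),(1,3)
  0 0 0 7 0
  0 0 0 6 0
  0 0 0 0 0
  0 0 0 0 0

0 0 0 7 0
0 0 0 6 0
0 0 0 0 0
0 0 0 0 0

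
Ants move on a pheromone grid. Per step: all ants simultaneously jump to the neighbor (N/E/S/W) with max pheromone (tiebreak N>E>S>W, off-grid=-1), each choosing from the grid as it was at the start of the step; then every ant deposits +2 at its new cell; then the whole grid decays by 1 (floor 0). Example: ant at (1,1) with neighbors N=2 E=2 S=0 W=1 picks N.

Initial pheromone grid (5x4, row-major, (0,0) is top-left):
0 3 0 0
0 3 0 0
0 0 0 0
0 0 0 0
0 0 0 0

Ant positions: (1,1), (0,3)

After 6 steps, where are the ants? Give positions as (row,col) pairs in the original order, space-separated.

Step 1: ant0:(1,1)->N->(0,1) | ant1:(0,3)->S->(1,3)
  grid max=4 at (0,1)
Step 2: ant0:(0,1)->S->(1,1) | ant1:(1,3)->N->(0,3)
  grid max=3 at (0,1)
Step 3: ant0:(1,1)->N->(0,1) | ant1:(0,3)->S->(1,3)
  grid max=4 at (0,1)
Step 4: ant0:(0,1)->S->(1,1) | ant1:(1,3)->N->(0,3)
  grid max=3 at (0,1)
Step 5: ant0:(1,1)->N->(0,1) | ant1:(0,3)->S->(1,3)
  grid max=4 at (0,1)
Step 6: ant0:(0,1)->S->(1,1) | ant1:(1,3)->N->(0,3)
  grid max=3 at (0,1)

(1,1) (0,3)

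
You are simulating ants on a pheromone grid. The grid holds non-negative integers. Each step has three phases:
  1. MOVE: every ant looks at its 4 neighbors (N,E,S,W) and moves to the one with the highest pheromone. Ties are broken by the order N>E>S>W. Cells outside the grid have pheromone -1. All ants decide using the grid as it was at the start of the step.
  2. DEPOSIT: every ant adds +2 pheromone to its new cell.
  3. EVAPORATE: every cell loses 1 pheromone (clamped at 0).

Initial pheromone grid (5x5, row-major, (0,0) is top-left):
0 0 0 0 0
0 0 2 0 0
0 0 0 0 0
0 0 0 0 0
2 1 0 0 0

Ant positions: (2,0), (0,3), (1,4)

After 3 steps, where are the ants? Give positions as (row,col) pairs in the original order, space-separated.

Step 1: ant0:(2,0)->N->(1,0) | ant1:(0,3)->E->(0,4) | ant2:(1,4)->N->(0,4)
  grid max=3 at (0,4)
Step 2: ant0:(1,0)->N->(0,0) | ant1:(0,4)->S->(1,4) | ant2:(0,4)->S->(1,4)
  grid max=3 at (1,4)
Step 3: ant0:(0,0)->E->(0,1) | ant1:(1,4)->N->(0,4) | ant2:(1,4)->N->(0,4)
  grid max=5 at (0,4)

(0,1) (0,4) (0,4)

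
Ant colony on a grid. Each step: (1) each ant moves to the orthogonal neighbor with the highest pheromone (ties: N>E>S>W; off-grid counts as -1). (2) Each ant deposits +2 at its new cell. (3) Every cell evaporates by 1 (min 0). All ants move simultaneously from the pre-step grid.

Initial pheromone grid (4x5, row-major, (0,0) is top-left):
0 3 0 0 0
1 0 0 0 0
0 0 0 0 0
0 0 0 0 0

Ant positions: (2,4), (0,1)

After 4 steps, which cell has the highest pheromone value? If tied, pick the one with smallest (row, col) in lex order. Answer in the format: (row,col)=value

Answer: (0,1)=3

Derivation:
Step 1: ant0:(2,4)->N->(1,4) | ant1:(0,1)->E->(0,2)
  grid max=2 at (0,1)
Step 2: ant0:(1,4)->N->(0,4) | ant1:(0,2)->W->(0,1)
  grid max=3 at (0,1)
Step 3: ant0:(0,4)->S->(1,4) | ant1:(0,1)->E->(0,2)
  grid max=2 at (0,1)
Step 4: ant0:(1,4)->N->(0,4) | ant1:(0,2)->W->(0,1)
  grid max=3 at (0,1)
Final grid:
  0 3 0 0 1
  0 0 0 0 0
  0 0 0 0 0
  0 0 0 0 0
Max pheromone 3 at (0,1)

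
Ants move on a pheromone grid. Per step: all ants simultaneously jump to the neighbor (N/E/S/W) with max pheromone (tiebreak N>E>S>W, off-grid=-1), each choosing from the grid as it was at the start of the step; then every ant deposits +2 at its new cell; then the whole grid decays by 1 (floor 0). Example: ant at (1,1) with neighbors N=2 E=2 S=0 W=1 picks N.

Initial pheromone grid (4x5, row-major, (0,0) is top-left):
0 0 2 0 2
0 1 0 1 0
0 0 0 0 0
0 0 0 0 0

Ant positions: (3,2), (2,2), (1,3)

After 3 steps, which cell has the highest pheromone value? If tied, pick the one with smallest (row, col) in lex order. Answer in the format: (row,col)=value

Answer: (0,2)=3

Derivation:
Step 1: ant0:(3,2)->N->(2,2) | ant1:(2,2)->N->(1,2) | ant2:(1,3)->N->(0,3)
  grid max=1 at (0,2)
Step 2: ant0:(2,2)->N->(1,2) | ant1:(1,2)->N->(0,2) | ant2:(0,3)->E->(0,4)
  grid max=2 at (0,2)
Step 3: ant0:(1,2)->N->(0,2) | ant1:(0,2)->S->(1,2) | ant2:(0,4)->S->(1,4)
  grid max=3 at (0,2)
Final grid:
  0 0 3 0 1
  0 0 3 0 1
  0 0 0 0 0
  0 0 0 0 0
Max pheromone 3 at (0,2)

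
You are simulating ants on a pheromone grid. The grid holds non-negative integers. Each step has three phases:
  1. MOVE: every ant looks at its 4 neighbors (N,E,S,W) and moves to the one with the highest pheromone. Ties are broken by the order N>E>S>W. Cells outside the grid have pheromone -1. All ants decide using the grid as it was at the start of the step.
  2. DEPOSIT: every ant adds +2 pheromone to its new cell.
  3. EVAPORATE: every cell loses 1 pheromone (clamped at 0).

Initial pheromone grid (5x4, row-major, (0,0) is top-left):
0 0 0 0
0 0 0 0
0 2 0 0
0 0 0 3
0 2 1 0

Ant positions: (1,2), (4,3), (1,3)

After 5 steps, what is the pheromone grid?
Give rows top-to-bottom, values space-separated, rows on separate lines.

After step 1: ants at (0,2),(3,3),(0,3)
  0 0 1 1
  0 0 0 0
  0 1 0 0
  0 0 0 4
  0 1 0 0
After step 2: ants at (0,3),(2,3),(0,2)
  0 0 2 2
  0 0 0 0
  0 0 0 1
  0 0 0 3
  0 0 0 0
After step 3: ants at (0,2),(3,3),(0,3)
  0 0 3 3
  0 0 0 0
  0 0 0 0
  0 0 0 4
  0 0 0 0
After step 4: ants at (0,3),(2,3),(0,2)
  0 0 4 4
  0 0 0 0
  0 0 0 1
  0 0 0 3
  0 0 0 0
After step 5: ants at (0,2),(3,3),(0,3)
  0 0 5 5
  0 0 0 0
  0 0 0 0
  0 0 0 4
  0 0 0 0

0 0 5 5
0 0 0 0
0 0 0 0
0 0 0 4
0 0 0 0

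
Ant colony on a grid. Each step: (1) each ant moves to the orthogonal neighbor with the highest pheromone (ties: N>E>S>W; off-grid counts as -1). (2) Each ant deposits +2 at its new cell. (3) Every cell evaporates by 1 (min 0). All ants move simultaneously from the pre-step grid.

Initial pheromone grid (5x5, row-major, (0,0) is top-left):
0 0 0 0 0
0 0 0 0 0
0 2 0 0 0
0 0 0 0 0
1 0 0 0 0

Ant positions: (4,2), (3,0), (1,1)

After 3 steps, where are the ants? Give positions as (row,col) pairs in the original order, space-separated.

Step 1: ant0:(4,2)->N->(3,2) | ant1:(3,0)->S->(4,0) | ant2:(1,1)->S->(2,1)
  grid max=3 at (2,1)
Step 2: ant0:(3,2)->N->(2,2) | ant1:(4,0)->N->(3,0) | ant2:(2,1)->N->(1,1)
  grid max=2 at (2,1)
Step 3: ant0:(2,2)->W->(2,1) | ant1:(3,0)->S->(4,0) | ant2:(1,1)->S->(2,1)
  grid max=5 at (2,1)

(2,1) (4,0) (2,1)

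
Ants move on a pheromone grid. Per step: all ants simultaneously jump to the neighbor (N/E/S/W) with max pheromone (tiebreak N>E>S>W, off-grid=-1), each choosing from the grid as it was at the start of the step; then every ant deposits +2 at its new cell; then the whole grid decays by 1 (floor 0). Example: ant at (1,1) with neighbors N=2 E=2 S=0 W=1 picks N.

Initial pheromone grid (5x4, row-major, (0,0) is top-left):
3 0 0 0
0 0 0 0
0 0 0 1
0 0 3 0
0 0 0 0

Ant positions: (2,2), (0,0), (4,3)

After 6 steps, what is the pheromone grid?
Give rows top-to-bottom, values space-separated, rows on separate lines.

After step 1: ants at (3,2),(0,1),(3,3)
  2 1 0 0
  0 0 0 0
  0 0 0 0
  0 0 4 1
  0 0 0 0
After step 2: ants at (3,3),(0,0),(3,2)
  3 0 0 0
  0 0 0 0
  0 0 0 0
  0 0 5 2
  0 0 0 0
After step 3: ants at (3,2),(0,1),(3,3)
  2 1 0 0
  0 0 0 0
  0 0 0 0
  0 0 6 3
  0 0 0 0
After step 4: ants at (3,3),(0,0),(3,2)
  3 0 0 0
  0 0 0 0
  0 0 0 0
  0 0 7 4
  0 0 0 0
After step 5: ants at (3,2),(0,1),(3,3)
  2 1 0 0
  0 0 0 0
  0 0 0 0
  0 0 8 5
  0 0 0 0
After step 6: ants at (3,3),(0,0),(3,2)
  3 0 0 0
  0 0 0 0
  0 0 0 0
  0 0 9 6
  0 0 0 0

3 0 0 0
0 0 0 0
0 0 0 0
0 0 9 6
0 0 0 0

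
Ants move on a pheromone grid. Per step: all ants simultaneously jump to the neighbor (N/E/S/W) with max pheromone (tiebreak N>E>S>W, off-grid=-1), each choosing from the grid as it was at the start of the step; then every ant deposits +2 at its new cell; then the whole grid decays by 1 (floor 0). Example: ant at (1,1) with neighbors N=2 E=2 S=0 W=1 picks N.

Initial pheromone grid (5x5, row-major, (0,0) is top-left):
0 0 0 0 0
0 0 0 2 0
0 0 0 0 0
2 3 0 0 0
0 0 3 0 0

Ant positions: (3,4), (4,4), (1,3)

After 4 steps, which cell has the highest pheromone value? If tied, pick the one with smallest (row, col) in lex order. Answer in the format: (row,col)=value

Answer: (2,4)=4

Derivation:
Step 1: ant0:(3,4)->N->(2,4) | ant1:(4,4)->N->(3,4) | ant2:(1,3)->N->(0,3)
  grid max=2 at (3,1)
Step 2: ant0:(2,4)->S->(3,4) | ant1:(3,4)->N->(2,4) | ant2:(0,3)->S->(1,3)
  grid max=2 at (1,3)
Step 3: ant0:(3,4)->N->(2,4) | ant1:(2,4)->S->(3,4) | ant2:(1,3)->N->(0,3)
  grid max=3 at (2,4)
Step 4: ant0:(2,4)->S->(3,4) | ant1:(3,4)->N->(2,4) | ant2:(0,3)->S->(1,3)
  grid max=4 at (2,4)
Final grid:
  0 0 0 0 0
  0 0 0 2 0
  0 0 0 0 4
  0 0 0 0 4
  0 0 0 0 0
Max pheromone 4 at (2,4)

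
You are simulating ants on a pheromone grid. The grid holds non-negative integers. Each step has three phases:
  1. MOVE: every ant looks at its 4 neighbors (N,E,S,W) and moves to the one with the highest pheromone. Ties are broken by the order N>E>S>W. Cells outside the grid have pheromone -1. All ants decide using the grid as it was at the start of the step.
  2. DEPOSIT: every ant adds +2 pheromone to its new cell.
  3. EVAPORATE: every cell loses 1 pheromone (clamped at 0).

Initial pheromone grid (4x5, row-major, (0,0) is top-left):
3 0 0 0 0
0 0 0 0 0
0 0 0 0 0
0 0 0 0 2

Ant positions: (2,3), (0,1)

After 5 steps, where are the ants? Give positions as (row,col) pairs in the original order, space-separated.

Step 1: ant0:(2,3)->N->(1,3) | ant1:(0,1)->W->(0,0)
  grid max=4 at (0,0)
Step 2: ant0:(1,3)->N->(0,3) | ant1:(0,0)->E->(0,1)
  grid max=3 at (0,0)
Step 3: ant0:(0,3)->E->(0,4) | ant1:(0,1)->W->(0,0)
  grid max=4 at (0,0)
Step 4: ant0:(0,4)->S->(1,4) | ant1:(0,0)->E->(0,1)
  grid max=3 at (0,0)
Step 5: ant0:(1,4)->N->(0,4) | ant1:(0,1)->W->(0,0)
  grid max=4 at (0,0)

(0,4) (0,0)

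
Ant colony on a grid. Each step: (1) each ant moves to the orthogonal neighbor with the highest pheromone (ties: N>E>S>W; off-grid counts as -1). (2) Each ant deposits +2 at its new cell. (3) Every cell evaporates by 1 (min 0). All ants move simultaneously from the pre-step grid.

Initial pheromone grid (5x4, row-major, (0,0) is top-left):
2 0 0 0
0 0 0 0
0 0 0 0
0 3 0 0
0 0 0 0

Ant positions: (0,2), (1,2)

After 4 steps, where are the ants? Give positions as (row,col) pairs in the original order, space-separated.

Step 1: ant0:(0,2)->E->(0,3) | ant1:(1,2)->N->(0,2)
  grid max=2 at (3,1)
Step 2: ant0:(0,3)->W->(0,2) | ant1:(0,2)->E->(0,3)
  grid max=2 at (0,2)
Step 3: ant0:(0,2)->E->(0,3) | ant1:(0,3)->W->(0,2)
  grid max=3 at (0,2)
Step 4: ant0:(0,3)->W->(0,2) | ant1:(0,2)->E->(0,3)
  grid max=4 at (0,2)

(0,2) (0,3)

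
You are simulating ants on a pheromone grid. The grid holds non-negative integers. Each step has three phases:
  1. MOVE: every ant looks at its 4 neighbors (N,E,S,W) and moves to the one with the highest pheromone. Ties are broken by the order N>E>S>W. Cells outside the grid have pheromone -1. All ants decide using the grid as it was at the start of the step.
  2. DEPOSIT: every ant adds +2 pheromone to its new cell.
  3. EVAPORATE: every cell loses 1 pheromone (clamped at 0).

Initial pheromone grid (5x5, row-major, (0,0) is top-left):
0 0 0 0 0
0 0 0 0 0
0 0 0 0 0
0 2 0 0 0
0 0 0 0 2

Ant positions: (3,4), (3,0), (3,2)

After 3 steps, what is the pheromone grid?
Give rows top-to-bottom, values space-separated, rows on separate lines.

After step 1: ants at (4,4),(3,1),(3,1)
  0 0 0 0 0
  0 0 0 0 0
  0 0 0 0 0
  0 5 0 0 0
  0 0 0 0 3
After step 2: ants at (3,4),(2,1),(2,1)
  0 0 0 0 0
  0 0 0 0 0
  0 3 0 0 0
  0 4 0 0 1
  0 0 0 0 2
After step 3: ants at (4,4),(3,1),(3,1)
  0 0 0 0 0
  0 0 0 0 0
  0 2 0 0 0
  0 7 0 0 0
  0 0 0 0 3

0 0 0 0 0
0 0 0 0 0
0 2 0 0 0
0 7 0 0 0
0 0 0 0 3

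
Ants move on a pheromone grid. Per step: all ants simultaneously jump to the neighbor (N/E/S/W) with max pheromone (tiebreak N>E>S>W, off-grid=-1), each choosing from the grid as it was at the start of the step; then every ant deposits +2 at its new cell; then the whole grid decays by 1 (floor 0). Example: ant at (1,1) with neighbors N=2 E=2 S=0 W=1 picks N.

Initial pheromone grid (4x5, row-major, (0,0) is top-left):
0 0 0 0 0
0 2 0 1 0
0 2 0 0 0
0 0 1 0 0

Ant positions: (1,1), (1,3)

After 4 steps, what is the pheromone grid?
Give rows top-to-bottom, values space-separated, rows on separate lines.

After step 1: ants at (2,1),(0,3)
  0 0 0 1 0
  0 1 0 0 0
  0 3 0 0 0
  0 0 0 0 0
After step 2: ants at (1,1),(0,4)
  0 0 0 0 1
  0 2 0 0 0
  0 2 0 0 0
  0 0 0 0 0
After step 3: ants at (2,1),(1,4)
  0 0 0 0 0
  0 1 0 0 1
  0 3 0 0 0
  0 0 0 0 0
After step 4: ants at (1,1),(0,4)
  0 0 0 0 1
  0 2 0 0 0
  0 2 0 0 0
  0 0 0 0 0

0 0 0 0 1
0 2 0 0 0
0 2 0 0 0
0 0 0 0 0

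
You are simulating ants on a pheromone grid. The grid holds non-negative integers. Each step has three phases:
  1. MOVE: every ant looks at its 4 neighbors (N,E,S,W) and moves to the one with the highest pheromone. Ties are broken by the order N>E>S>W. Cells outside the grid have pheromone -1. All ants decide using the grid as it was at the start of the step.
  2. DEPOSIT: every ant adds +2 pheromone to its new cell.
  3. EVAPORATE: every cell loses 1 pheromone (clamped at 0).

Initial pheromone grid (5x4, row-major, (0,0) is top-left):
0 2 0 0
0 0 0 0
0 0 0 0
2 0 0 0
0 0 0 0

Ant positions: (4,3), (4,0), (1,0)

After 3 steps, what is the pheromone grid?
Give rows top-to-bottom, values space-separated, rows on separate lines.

After step 1: ants at (3,3),(3,0),(0,0)
  1 1 0 0
  0 0 0 0
  0 0 0 0
  3 0 0 1
  0 0 0 0
After step 2: ants at (2,3),(2,0),(0,1)
  0 2 0 0
  0 0 0 0
  1 0 0 1
  2 0 0 0
  0 0 0 0
After step 3: ants at (1,3),(3,0),(0,2)
  0 1 1 0
  0 0 0 1
  0 0 0 0
  3 0 0 0
  0 0 0 0

0 1 1 0
0 0 0 1
0 0 0 0
3 0 0 0
0 0 0 0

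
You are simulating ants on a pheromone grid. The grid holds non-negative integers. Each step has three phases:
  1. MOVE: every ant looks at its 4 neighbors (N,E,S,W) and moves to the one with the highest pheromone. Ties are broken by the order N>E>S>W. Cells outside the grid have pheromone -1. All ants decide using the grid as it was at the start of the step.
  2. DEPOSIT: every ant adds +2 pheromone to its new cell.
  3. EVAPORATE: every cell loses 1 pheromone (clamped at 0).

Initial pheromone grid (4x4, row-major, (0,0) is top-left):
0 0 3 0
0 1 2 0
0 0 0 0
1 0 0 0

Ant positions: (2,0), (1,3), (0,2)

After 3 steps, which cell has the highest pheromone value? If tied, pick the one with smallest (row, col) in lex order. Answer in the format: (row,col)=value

Step 1: ant0:(2,0)->S->(3,0) | ant1:(1,3)->W->(1,2) | ant2:(0,2)->S->(1,2)
  grid max=5 at (1,2)
Step 2: ant0:(3,0)->N->(2,0) | ant1:(1,2)->N->(0,2) | ant2:(1,2)->N->(0,2)
  grid max=5 at (0,2)
Step 3: ant0:(2,0)->S->(3,0) | ant1:(0,2)->S->(1,2) | ant2:(0,2)->S->(1,2)
  grid max=7 at (1,2)
Final grid:
  0 0 4 0
  0 0 7 0
  0 0 0 0
  2 0 0 0
Max pheromone 7 at (1,2)

Answer: (1,2)=7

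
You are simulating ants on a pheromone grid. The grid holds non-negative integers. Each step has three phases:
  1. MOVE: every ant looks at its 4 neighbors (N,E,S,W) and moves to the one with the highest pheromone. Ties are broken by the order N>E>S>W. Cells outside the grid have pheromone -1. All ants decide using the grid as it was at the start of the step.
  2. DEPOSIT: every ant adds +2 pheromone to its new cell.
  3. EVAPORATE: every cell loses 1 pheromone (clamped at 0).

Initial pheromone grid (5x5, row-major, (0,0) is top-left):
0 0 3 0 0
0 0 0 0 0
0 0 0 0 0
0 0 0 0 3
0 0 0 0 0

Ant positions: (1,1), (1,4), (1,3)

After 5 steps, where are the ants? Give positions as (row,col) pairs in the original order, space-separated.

Step 1: ant0:(1,1)->N->(0,1) | ant1:(1,4)->N->(0,4) | ant2:(1,3)->N->(0,3)
  grid max=2 at (0,2)
Step 2: ant0:(0,1)->E->(0,2) | ant1:(0,4)->W->(0,3) | ant2:(0,3)->W->(0,2)
  grid max=5 at (0,2)
Step 3: ant0:(0,2)->E->(0,3) | ant1:(0,3)->W->(0,2) | ant2:(0,2)->E->(0,3)
  grid max=6 at (0,2)
Step 4: ant0:(0,3)->W->(0,2) | ant1:(0,2)->E->(0,3) | ant2:(0,3)->W->(0,2)
  grid max=9 at (0,2)
Step 5: ant0:(0,2)->E->(0,3) | ant1:(0,3)->W->(0,2) | ant2:(0,2)->E->(0,3)
  grid max=10 at (0,2)

(0,3) (0,2) (0,3)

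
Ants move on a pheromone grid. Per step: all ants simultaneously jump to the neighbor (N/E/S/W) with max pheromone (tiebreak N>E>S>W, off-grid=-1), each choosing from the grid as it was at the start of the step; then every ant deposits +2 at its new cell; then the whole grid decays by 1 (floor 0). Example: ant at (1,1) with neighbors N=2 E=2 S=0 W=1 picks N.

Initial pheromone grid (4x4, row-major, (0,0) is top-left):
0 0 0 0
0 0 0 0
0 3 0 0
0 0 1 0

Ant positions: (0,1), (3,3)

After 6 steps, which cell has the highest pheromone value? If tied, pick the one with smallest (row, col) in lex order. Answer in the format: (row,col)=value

Answer: (0,3)=1

Derivation:
Step 1: ant0:(0,1)->E->(0,2) | ant1:(3,3)->W->(3,2)
  grid max=2 at (2,1)
Step 2: ant0:(0,2)->E->(0,3) | ant1:(3,2)->N->(2,2)
  grid max=1 at (0,3)
Step 3: ant0:(0,3)->S->(1,3) | ant1:(2,2)->S->(3,2)
  grid max=2 at (3,2)
Step 4: ant0:(1,3)->N->(0,3) | ant1:(3,2)->N->(2,2)
  grid max=1 at (0,3)
Step 5: ant0:(0,3)->S->(1,3) | ant1:(2,2)->S->(3,2)
  grid max=2 at (3,2)
Step 6: ant0:(1,3)->N->(0,3) | ant1:(3,2)->N->(2,2)
  grid max=1 at (0,3)
Final grid:
  0 0 0 1
  0 0 0 0
  0 0 1 0
  0 0 1 0
Max pheromone 1 at (0,3)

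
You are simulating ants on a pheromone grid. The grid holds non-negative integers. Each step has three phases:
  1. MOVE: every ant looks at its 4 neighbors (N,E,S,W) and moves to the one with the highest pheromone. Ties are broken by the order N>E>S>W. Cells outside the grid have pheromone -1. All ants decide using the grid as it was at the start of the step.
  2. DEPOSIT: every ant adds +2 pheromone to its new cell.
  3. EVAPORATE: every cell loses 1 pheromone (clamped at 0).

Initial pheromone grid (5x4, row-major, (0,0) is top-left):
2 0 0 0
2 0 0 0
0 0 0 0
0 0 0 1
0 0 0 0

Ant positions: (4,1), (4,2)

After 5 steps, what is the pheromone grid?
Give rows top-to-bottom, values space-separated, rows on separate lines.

After step 1: ants at (3,1),(3,2)
  1 0 0 0
  1 0 0 0
  0 0 0 0
  0 1 1 0
  0 0 0 0
After step 2: ants at (3,2),(3,1)
  0 0 0 0
  0 0 0 0
  0 0 0 0
  0 2 2 0
  0 0 0 0
After step 3: ants at (3,1),(3,2)
  0 0 0 0
  0 0 0 0
  0 0 0 0
  0 3 3 0
  0 0 0 0
After step 4: ants at (3,2),(3,1)
  0 0 0 0
  0 0 0 0
  0 0 0 0
  0 4 4 0
  0 0 0 0
After step 5: ants at (3,1),(3,2)
  0 0 0 0
  0 0 0 0
  0 0 0 0
  0 5 5 0
  0 0 0 0

0 0 0 0
0 0 0 0
0 0 0 0
0 5 5 0
0 0 0 0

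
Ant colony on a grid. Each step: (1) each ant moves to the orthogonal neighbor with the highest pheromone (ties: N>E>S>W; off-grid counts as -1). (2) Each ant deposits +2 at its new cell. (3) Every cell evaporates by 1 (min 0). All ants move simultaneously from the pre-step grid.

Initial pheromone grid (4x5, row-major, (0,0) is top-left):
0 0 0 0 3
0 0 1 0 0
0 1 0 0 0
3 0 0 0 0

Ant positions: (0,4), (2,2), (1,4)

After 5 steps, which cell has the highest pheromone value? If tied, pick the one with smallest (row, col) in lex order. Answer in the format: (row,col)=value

Step 1: ant0:(0,4)->S->(1,4) | ant1:(2,2)->N->(1,2) | ant2:(1,4)->N->(0,4)
  grid max=4 at (0,4)
Step 2: ant0:(1,4)->N->(0,4) | ant1:(1,2)->N->(0,2) | ant2:(0,4)->S->(1,4)
  grid max=5 at (0,4)
Step 3: ant0:(0,4)->S->(1,4) | ant1:(0,2)->S->(1,2) | ant2:(1,4)->N->(0,4)
  grid max=6 at (0,4)
Step 4: ant0:(1,4)->N->(0,4) | ant1:(1,2)->N->(0,2) | ant2:(0,4)->S->(1,4)
  grid max=7 at (0,4)
Step 5: ant0:(0,4)->S->(1,4) | ant1:(0,2)->S->(1,2) | ant2:(1,4)->N->(0,4)
  grid max=8 at (0,4)
Final grid:
  0 0 0 0 8
  0 0 2 0 5
  0 0 0 0 0
  0 0 0 0 0
Max pheromone 8 at (0,4)

Answer: (0,4)=8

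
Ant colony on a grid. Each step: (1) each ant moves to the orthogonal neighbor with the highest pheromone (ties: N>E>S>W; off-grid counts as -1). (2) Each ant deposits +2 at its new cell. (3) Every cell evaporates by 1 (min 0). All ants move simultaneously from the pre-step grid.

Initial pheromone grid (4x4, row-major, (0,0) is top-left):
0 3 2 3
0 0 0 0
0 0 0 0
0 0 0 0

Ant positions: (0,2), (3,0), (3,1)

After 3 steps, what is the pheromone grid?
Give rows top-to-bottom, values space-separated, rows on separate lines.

After step 1: ants at (0,3),(2,0),(2,1)
  0 2 1 4
  0 0 0 0
  1 1 0 0
  0 0 0 0
After step 2: ants at (0,2),(2,1),(2,0)
  0 1 2 3
  0 0 0 0
  2 2 0 0
  0 0 0 0
After step 3: ants at (0,3),(2,0),(2,1)
  0 0 1 4
  0 0 0 0
  3 3 0 0
  0 0 0 0

0 0 1 4
0 0 0 0
3 3 0 0
0 0 0 0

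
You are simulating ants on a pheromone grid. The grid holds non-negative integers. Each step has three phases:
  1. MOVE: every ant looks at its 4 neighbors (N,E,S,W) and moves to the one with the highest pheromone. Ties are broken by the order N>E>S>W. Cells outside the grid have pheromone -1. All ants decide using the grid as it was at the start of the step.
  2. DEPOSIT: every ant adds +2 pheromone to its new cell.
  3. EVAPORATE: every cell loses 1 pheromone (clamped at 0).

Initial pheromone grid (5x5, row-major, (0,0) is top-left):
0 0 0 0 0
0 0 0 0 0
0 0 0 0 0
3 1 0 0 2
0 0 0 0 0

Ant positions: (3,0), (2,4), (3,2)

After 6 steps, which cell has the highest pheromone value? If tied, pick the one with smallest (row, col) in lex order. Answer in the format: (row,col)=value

Step 1: ant0:(3,0)->E->(3,1) | ant1:(2,4)->S->(3,4) | ant2:(3,2)->W->(3,1)
  grid max=4 at (3,1)
Step 2: ant0:(3,1)->W->(3,0) | ant1:(3,4)->N->(2,4) | ant2:(3,1)->W->(3,0)
  grid max=5 at (3,0)
Step 3: ant0:(3,0)->E->(3,1) | ant1:(2,4)->S->(3,4) | ant2:(3,0)->E->(3,1)
  grid max=6 at (3,1)
Step 4: ant0:(3,1)->W->(3,0) | ant1:(3,4)->N->(2,4) | ant2:(3,1)->W->(3,0)
  grid max=7 at (3,0)
Step 5: ant0:(3,0)->E->(3,1) | ant1:(2,4)->S->(3,4) | ant2:(3,0)->E->(3,1)
  grid max=8 at (3,1)
Step 6: ant0:(3,1)->W->(3,0) | ant1:(3,4)->N->(2,4) | ant2:(3,1)->W->(3,0)
  grid max=9 at (3,0)
Final grid:
  0 0 0 0 0
  0 0 0 0 0
  0 0 0 0 1
  9 7 0 0 2
  0 0 0 0 0
Max pheromone 9 at (3,0)

Answer: (3,0)=9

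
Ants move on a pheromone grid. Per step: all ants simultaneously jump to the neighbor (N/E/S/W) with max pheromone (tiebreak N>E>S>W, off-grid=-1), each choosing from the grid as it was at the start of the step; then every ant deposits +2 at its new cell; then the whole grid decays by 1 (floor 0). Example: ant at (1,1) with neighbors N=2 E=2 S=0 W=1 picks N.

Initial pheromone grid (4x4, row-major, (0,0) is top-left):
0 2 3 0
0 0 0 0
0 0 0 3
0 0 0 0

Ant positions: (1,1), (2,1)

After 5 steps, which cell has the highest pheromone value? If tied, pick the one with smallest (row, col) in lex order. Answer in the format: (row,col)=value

Step 1: ant0:(1,1)->N->(0,1) | ant1:(2,1)->N->(1,1)
  grid max=3 at (0,1)
Step 2: ant0:(0,1)->E->(0,2) | ant1:(1,1)->N->(0,1)
  grid max=4 at (0,1)
Step 3: ant0:(0,2)->W->(0,1) | ant1:(0,1)->E->(0,2)
  grid max=5 at (0,1)
Step 4: ant0:(0,1)->E->(0,2) | ant1:(0,2)->W->(0,1)
  grid max=6 at (0,1)
Step 5: ant0:(0,2)->W->(0,1) | ant1:(0,1)->E->(0,2)
  grid max=7 at (0,1)
Final grid:
  0 7 6 0
  0 0 0 0
  0 0 0 0
  0 0 0 0
Max pheromone 7 at (0,1)

Answer: (0,1)=7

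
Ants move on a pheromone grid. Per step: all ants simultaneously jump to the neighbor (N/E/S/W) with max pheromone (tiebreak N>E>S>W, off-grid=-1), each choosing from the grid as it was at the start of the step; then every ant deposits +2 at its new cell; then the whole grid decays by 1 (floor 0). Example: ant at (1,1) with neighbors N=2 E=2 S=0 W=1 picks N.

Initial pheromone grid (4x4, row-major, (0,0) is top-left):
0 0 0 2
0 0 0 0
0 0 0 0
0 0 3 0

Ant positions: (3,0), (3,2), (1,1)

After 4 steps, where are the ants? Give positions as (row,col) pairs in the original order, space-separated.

Step 1: ant0:(3,0)->N->(2,0) | ant1:(3,2)->N->(2,2) | ant2:(1,1)->N->(0,1)
  grid max=2 at (3,2)
Step 2: ant0:(2,0)->N->(1,0) | ant1:(2,2)->S->(3,2) | ant2:(0,1)->E->(0,2)
  grid max=3 at (3,2)
Step 3: ant0:(1,0)->N->(0,0) | ant1:(3,2)->N->(2,2) | ant2:(0,2)->E->(0,3)
  grid max=2 at (3,2)
Step 4: ant0:(0,0)->E->(0,1) | ant1:(2,2)->S->(3,2) | ant2:(0,3)->S->(1,3)
  grid max=3 at (3,2)

(0,1) (3,2) (1,3)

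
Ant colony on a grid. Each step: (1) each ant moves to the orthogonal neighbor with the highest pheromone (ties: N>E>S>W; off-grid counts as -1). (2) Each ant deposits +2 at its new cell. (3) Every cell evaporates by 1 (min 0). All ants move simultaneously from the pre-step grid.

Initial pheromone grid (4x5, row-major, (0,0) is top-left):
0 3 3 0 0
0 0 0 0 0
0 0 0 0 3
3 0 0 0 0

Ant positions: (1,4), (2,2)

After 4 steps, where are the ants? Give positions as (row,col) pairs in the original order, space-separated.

Step 1: ant0:(1,4)->S->(2,4) | ant1:(2,2)->N->(1,2)
  grid max=4 at (2,4)
Step 2: ant0:(2,4)->N->(1,4) | ant1:(1,2)->N->(0,2)
  grid max=3 at (0,2)
Step 3: ant0:(1,4)->S->(2,4) | ant1:(0,2)->W->(0,1)
  grid max=4 at (2,4)
Step 4: ant0:(2,4)->N->(1,4) | ant1:(0,1)->E->(0,2)
  grid max=3 at (0,2)

(1,4) (0,2)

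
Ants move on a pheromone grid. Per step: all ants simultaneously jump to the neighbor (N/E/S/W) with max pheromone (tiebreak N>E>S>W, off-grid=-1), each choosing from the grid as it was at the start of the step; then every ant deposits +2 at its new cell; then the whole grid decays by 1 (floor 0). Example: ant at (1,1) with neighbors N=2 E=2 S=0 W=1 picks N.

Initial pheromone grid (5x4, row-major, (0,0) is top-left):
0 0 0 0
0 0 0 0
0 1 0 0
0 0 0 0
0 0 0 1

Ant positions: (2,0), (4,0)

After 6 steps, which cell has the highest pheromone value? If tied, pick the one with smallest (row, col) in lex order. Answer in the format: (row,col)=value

Answer: (1,1)=5

Derivation:
Step 1: ant0:(2,0)->E->(2,1) | ant1:(4,0)->N->(3,0)
  grid max=2 at (2,1)
Step 2: ant0:(2,1)->N->(1,1) | ant1:(3,0)->N->(2,0)
  grid max=1 at (1,1)
Step 3: ant0:(1,1)->S->(2,1) | ant1:(2,0)->E->(2,1)
  grid max=4 at (2,1)
Step 4: ant0:(2,1)->N->(1,1) | ant1:(2,1)->N->(1,1)
  grid max=3 at (1,1)
Step 5: ant0:(1,1)->S->(2,1) | ant1:(1,1)->S->(2,1)
  grid max=6 at (2,1)
Step 6: ant0:(2,1)->N->(1,1) | ant1:(2,1)->N->(1,1)
  grid max=5 at (1,1)
Final grid:
  0 0 0 0
  0 5 0 0
  0 5 0 0
  0 0 0 0
  0 0 0 0
Max pheromone 5 at (1,1)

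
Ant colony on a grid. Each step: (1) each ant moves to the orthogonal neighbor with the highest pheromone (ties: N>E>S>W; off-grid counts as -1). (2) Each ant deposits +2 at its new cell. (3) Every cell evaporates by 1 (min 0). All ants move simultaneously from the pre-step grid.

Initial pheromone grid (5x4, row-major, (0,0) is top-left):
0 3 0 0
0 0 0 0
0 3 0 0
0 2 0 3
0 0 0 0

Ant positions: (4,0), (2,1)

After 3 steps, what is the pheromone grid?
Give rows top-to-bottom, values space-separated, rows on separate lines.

After step 1: ants at (3,0),(3,1)
  0 2 0 0
  0 0 0 0
  0 2 0 0
  1 3 0 2
  0 0 0 0
After step 2: ants at (3,1),(2,1)
  0 1 0 0
  0 0 0 0
  0 3 0 0
  0 4 0 1
  0 0 0 0
After step 3: ants at (2,1),(3,1)
  0 0 0 0
  0 0 0 0
  0 4 0 0
  0 5 0 0
  0 0 0 0

0 0 0 0
0 0 0 0
0 4 0 0
0 5 0 0
0 0 0 0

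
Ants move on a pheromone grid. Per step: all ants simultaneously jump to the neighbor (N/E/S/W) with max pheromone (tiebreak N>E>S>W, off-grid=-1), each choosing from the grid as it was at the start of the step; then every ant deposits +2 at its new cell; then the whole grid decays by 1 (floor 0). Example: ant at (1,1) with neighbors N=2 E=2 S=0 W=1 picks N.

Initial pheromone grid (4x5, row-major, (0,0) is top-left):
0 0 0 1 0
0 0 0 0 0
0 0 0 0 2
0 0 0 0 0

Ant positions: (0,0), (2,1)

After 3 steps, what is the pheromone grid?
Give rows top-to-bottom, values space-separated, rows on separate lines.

After step 1: ants at (0,1),(1,1)
  0 1 0 0 0
  0 1 0 0 0
  0 0 0 0 1
  0 0 0 0 0
After step 2: ants at (1,1),(0,1)
  0 2 0 0 0
  0 2 0 0 0
  0 0 0 0 0
  0 0 0 0 0
After step 3: ants at (0,1),(1,1)
  0 3 0 0 0
  0 3 0 0 0
  0 0 0 0 0
  0 0 0 0 0

0 3 0 0 0
0 3 0 0 0
0 0 0 0 0
0 0 0 0 0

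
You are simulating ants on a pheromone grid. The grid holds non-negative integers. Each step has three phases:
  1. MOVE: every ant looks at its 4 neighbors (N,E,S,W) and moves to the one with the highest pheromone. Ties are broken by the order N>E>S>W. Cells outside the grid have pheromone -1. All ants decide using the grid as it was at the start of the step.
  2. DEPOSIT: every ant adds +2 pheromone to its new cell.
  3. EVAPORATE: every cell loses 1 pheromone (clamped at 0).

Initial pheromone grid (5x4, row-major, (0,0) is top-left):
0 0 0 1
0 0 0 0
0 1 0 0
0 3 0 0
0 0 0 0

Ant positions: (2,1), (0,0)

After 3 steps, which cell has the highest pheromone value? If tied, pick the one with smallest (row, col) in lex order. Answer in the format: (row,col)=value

Answer: (3,1)=4

Derivation:
Step 1: ant0:(2,1)->S->(3,1) | ant1:(0,0)->E->(0,1)
  grid max=4 at (3,1)
Step 2: ant0:(3,1)->N->(2,1) | ant1:(0,1)->E->(0,2)
  grid max=3 at (3,1)
Step 3: ant0:(2,1)->S->(3,1) | ant1:(0,2)->E->(0,3)
  grid max=4 at (3,1)
Final grid:
  0 0 0 1
  0 0 0 0
  0 0 0 0
  0 4 0 0
  0 0 0 0
Max pheromone 4 at (3,1)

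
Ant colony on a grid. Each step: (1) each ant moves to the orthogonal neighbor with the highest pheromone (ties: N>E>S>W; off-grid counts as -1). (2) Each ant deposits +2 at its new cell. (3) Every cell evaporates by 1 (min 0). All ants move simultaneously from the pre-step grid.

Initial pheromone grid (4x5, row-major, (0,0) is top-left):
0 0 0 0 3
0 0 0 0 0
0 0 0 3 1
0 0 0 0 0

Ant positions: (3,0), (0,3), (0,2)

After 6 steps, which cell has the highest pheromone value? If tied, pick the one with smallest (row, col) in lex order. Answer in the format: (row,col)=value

Answer: (0,4)=9

Derivation:
Step 1: ant0:(3,0)->N->(2,0) | ant1:(0,3)->E->(0,4) | ant2:(0,2)->E->(0,3)
  grid max=4 at (0,4)
Step 2: ant0:(2,0)->N->(1,0) | ant1:(0,4)->W->(0,3) | ant2:(0,3)->E->(0,4)
  grid max=5 at (0,4)
Step 3: ant0:(1,0)->N->(0,0) | ant1:(0,3)->E->(0,4) | ant2:(0,4)->W->(0,3)
  grid max=6 at (0,4)
Step 4: ant0:(0,0)->E->(0,1) | ant1:(0,4)->W->(0,3) | ant2:(0,3)->E->(0,4)
  grid max=7 at (0,4)
Step 5: ant0:(0,1)->E->(0,2) | ant1:(0,3)->E->(0,4) | ant2:(0,4)->W->(0,3)
  grid max=8 at (0,4)
Step 6: ant0:(0,2)->E->(0,3) | ant1:(0,4)->W->(0,3) | ant2:(0,3)->E->(0,4)
  grid max=9 at (0,4)
Final grid:
  0 0 0 8 9
  0 0 0 0 0
  0 0 0 0 0
  0 0 0 0 0
Max pheromone 9 at (0,4)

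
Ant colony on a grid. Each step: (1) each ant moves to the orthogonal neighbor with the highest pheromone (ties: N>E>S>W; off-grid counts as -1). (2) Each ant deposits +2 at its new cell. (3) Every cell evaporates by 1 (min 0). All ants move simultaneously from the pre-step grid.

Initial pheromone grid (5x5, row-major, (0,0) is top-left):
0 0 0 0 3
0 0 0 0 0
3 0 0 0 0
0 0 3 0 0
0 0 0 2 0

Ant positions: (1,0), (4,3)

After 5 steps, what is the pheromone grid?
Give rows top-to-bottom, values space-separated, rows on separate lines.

After step 1: ants at (2,0),(3,3)
  0 0 0 0 2
  0 0 0 0 0
  4 0 0 0 0
  0 0 2 1 0
  0 0 0 1 0
After step 2: ants at (1,0),(3,2)
  0 0 0 0 1
  1 0 0 0 0
  3 0 0 0 0
  0 0 3 0 0
  0 0 0 0 0
After step 3: ants at (2,0),(2,2)
  0 0 0 0 0
  0 0 0 0 0
  4 0 1 0 0
  0 0 2 0 0
  0 0 0 0 0
After step 4: ants at (1,0),(3,2)
  0 0 0 0 0
  1 0 0 0 0
  3 0 0 0 0
  0 0 3 0 0
  0 0 0 0 0
After step 5: ants at (2,0),(2,2)
  0 0 0 0 0
  0 0 0 0 0
  4 0 1 0 0
  0 0 2 0 0
  0 0 0 0 0

0 0 0 0 0
0 0 0 0 0
4 0 1 0 0
0 0 2 0 0
0 0 0 0 0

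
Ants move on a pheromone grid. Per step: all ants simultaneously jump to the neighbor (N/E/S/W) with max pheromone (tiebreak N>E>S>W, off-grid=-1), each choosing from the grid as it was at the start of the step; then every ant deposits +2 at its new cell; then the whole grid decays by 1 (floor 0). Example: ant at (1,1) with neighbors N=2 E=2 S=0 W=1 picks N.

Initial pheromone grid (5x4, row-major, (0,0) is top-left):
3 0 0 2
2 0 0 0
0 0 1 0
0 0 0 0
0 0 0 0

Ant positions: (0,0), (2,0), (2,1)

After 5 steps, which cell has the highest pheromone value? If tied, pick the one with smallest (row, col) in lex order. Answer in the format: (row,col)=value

Answer: (1,0)=9

Derivation:
Step 1: ant0:(0,0)->S->(1,0) | ant1:(2,0)->N->(1,0) | ant2:(2,1)->E->(2,2)
  grid max=5 at (1,0)
Step 2: ant0:(1,0)->N->(0,0) | ant1:(1,0)->N->(0,0) | ant2:(2,2)->N->(1,2)
  grid max=5 at (0,0)
Step 3: ant0:(0,0)->S->(1,0) | ant1:(0,0)->S->(1,0) | ant2:(1,2)->S->(2,2)
  grid max=7 at (1,0)
Step 4: ant0:(1,0)->N->(0,0) | ant1:(1,0)->N->(0,0) | ant2:(2,2)->N->(1,2)
  grid max=7 at (0,0)
Step 5: ant0:(0,0)->S->(1,0) | ant1:(0,0)->S->(1,0) | ant2:(1,2)->S->(2,2)
  grid max=9 at (1,0)
Final grid:
  6 0 0 0
  9 0 0 0
  0 0 2 0
  0 0 0 0
  0 0 0 0
Max pheromone 9 at (1,0)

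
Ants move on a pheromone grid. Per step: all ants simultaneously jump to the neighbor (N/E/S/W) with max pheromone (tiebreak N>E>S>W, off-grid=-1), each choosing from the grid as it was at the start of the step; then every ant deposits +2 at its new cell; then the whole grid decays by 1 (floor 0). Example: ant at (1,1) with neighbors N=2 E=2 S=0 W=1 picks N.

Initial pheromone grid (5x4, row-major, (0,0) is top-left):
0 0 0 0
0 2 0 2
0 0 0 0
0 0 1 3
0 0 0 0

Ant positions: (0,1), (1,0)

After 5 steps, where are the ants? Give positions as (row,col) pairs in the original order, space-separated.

Step 1: ant0:(0,1)->S->(1,1) | ant1:(1,0)->E->(1,1)
  grid max=5 at (1,1)
Step 2: ant0:(1,1)->N->(0,1) | ant1:(1,1)->N->(0,1)
  grid max=4 at (1,1)
Step 3: ant0:(0,1)->S->(1,1) | ant1:(0,1)->S->(1,1)
  grid max=7 at (1,1)
Step 4: ant0:(1,1)->N->(0,1) | ant1:(1,1)->N->(0,1)
  grid max=6 at (1,1)
Step 5: ant0:(0,1)->S->(1,1) | ant1:(0,1)->S->(1,1)
  grid max=9 at (1,1)

(1,1) (1,1)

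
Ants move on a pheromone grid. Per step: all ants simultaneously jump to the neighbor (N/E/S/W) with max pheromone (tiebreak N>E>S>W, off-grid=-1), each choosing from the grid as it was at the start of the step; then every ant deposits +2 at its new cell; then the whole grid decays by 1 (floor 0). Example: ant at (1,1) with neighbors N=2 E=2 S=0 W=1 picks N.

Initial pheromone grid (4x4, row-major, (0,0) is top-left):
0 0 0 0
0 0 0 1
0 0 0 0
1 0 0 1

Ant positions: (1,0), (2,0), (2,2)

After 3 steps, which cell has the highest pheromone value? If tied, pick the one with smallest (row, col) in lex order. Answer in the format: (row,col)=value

Answer: (0,1)=2

Derivation:
Step 1: ant0:(1,0)->N->(0,0) | ant1:(2,0)->S->(3,0) | ant2:(2,2)->N->(1,2)
  grid max=2 at (3,0)
Step 2: ant0:(0,0)->E->(0,1) | ant1:(3,0)->N->(2,0) | ant2:(1,2)->N->(0,2)
  grid max=1 at (0,1)
Step 3: ant0:(0,1)->E->(0,2) | ant1:(2,0)->S->(3,0) | ant2:(0,2)->W->(0,1)
  grid max=2 at (0,1)
Final grid:
  0 2 2 0
  0 0 0 0
  0 0 0 0
  2 0 0 0
Max pheromone 2 at (0,1)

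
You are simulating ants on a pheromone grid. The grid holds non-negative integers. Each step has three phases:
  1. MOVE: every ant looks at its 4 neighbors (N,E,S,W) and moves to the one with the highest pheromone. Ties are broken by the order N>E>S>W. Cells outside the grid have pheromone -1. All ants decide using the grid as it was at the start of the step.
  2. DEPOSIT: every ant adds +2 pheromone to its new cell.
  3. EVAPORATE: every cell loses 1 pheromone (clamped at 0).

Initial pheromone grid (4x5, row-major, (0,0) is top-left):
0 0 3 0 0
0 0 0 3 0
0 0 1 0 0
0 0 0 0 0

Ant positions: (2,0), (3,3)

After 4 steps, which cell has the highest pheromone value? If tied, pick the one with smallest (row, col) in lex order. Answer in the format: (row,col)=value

Answer: (1,3)=3

Derivation:
Step 1: ant0:(2,0)->N->(1,0) | ant1:(3,3)->N->(2,3)
  grid max=2 at (0,2)
Step 2: ant0:(1,0)->N->(0,0) | ant1:(2,3)->N->(1,3)
  grid max=3 at (1,3)
Step 3: ant0:(0,0)->E->(0,1) | ant1:(1,3)->N->(0,3)
  grid max=2 at (1,3)
Step 4: ant0:(0,1)->E->(0,2) | ant1:(0,3)->S->(1,3)
  grid max=3 at (1,3)
Final grid:
  0 0 1 0 0
  0 0 0 3 0
  0 0 0 0 0
  0 0 0 0 0
Max pheromone 3 at (1,3)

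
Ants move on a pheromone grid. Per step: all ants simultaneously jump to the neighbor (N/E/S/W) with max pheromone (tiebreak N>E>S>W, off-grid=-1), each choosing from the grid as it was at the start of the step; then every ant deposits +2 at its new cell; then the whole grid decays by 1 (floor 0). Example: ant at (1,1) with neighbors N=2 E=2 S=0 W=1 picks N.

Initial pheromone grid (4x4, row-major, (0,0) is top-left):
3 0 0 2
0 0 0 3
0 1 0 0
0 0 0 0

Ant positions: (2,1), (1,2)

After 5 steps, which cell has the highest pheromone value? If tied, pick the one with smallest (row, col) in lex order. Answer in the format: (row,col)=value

Step 1: ant0:(2,1)->N->(1,1) | ant1:(1,2)->E->(1,3)
  grid max=4 at (1,3)
Step 2: ant0:(1,1)->N->(0,1) | ant1:(1,3)->N->(0,3)
  grid max=3 at (1,3)
Step 3: ant0:(0,1)->W->(0,0) | ant1:(0,3)->S->(1,3)
  grid max=4 at (1,3)
Step 4: ant0:(0,0)->E->(0,1) | ant1:(1,3)->N->(0,3)
  grid max=3 at (1,3)
Step 5: ant0:(0,1)->W->(0,0) | ant1:(0,3)->S->(1,3)
  grid max=4 at (1,3)
Final grid:
  2 0 0 1
  0 0 0 4
  0 0 0 0
  0 0 0 0
Max pheromone 4 at (1,3)

Answer: (1,3)=4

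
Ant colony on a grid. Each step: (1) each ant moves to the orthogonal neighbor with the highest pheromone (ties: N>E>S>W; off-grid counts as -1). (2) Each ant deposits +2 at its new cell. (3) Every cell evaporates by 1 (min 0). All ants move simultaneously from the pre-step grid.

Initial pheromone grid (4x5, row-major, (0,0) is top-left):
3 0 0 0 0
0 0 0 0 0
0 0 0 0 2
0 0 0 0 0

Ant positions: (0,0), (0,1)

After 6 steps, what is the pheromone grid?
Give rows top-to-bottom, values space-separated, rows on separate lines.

After step 1: ants at (0,1),(0,0)
  4 1 0 0 0
  0 0 0 0 0
  0 0 0 0 1
  0 0 0 0 0
After step 2: ants at (0,0),(0,1)
  5 2 0 0 0
  0 0 0 0 0
  0 0 0 0 0
  0 0 0 0 0
After step 3: ants at (0,1),(0,0)
  6 3 0 0 0
  0 0 0 0 0
  0 0 0 0 0
  0 0 0 0 0
After step 4: ants at (0,0),(0,1)
  7 4 0 0 0
  0 0 0 0 0
  0 0 0 0 0
  0 0 0 0 0
After step 5: ants at (0,1),(0,0)
  8 5 0 0 0
  0 0 0 0 0
  0 0 0 0 0
  0 0 0 0 0
After step 6: ants at (0,0),(0,1)
  9 6 0 0 0
  0 0 0 0 0
  0 0 0 0 0
  0 0 0 0 0

9 6 0 0 0
0 0 0 0 0
0 0 0 0 0
0 0 0 0 0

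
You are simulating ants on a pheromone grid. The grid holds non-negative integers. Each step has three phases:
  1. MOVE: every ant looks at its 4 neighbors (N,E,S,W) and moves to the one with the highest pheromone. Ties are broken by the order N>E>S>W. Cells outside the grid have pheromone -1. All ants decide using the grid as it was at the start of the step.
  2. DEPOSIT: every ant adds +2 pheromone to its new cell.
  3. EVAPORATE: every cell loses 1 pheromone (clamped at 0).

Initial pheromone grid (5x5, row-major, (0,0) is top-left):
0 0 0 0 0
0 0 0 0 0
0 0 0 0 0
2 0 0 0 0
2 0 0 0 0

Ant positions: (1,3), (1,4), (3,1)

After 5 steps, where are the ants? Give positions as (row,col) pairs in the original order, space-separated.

Step 1: ant0:(1,3)->N->(0,3) | ant1:(1,4)->N->(0,4) | ant2:(3,1)->W->(3,0)
  grid max=3 at (3,0)
Step 2: ant0:(0,3)->E->(0,4) | ant1:(0,4)->W->(0,3) | ant2:(3,0)->S->(4,0)
  grid max=2 at (0,3)
Step 3: ant0:(0,4)->W->(0,3) | ant1:(0,3)->E->(0,4) | ant2:(4,0)->N->(3,0)
  grid max=3 at (0,3)
Step 4: ant0:(0,3)->E->(0,4) | ant1:(0,4)->W->(0,3) | ant2:(3,0)->S->(4,0)
  grid max=4 at (0,3)
Step 5: ant0:(0,4)->W->(0,3) | ant1:(0,3)->E->(0,4) | ant2:(4,0)->N->(3,0)
  grid max=5 at (0,3)

(0,3) (0,4) (3,0)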